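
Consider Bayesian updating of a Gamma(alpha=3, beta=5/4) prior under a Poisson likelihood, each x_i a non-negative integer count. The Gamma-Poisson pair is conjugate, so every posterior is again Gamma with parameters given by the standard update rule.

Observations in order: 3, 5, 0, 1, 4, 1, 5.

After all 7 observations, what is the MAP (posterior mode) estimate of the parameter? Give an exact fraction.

28/11

obs 1: x=3 → posterior Gamma(6, 9/4)
obs 2: x=5 → posterior Gamma(11, 13/4)
obs 3: x=0 → posterior Gamma(11, 17/4)
obs 4: x=1 → posterior Gamma(12, 21/4)
obs 5: x=4 → posterior Gamma(16, 25/4)
obs 6: x=1 → posterior Gamma(17, 29/4)
obs 7: x=5 → posterior Gamma(22, 33/4)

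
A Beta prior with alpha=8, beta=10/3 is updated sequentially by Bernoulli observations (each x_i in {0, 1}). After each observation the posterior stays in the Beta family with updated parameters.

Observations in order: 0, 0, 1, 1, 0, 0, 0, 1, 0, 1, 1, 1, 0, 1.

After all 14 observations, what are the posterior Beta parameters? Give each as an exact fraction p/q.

alpha=15, beta=31/3

obs 1: x=0 → posterior Beta(8, 13/3)
obs 2: x=0 → posterior Beta(8, 16/3)
obs 3: x=1 → posterior Beta(9, 16/3)
obs 4: x=1 → posterior Beta(10, 16/3)
obs 5: x=0 → posterior Beta(10, 19/3)
obs 6: x=0 → posterior Beta(10, 22/3)
obs 7: x=0 → posterior Beta(10, 25/3)
obs 8: x=1 → posterior Beta(11, 25/3)
obs 9: x=0 → posterior Beta(11, 28/3)
obs 10: x=1 → posterior Beta(12, 28/3)
obs 11: x=1 → posterior Beta(13, 28/3)
obs 12: x=1 → posterior Beta(14, 28/3)
obs 13: x=0 → posterior Beta(14, 31/3)
obs 14: x=1 → posterior Beta(15, 31/3)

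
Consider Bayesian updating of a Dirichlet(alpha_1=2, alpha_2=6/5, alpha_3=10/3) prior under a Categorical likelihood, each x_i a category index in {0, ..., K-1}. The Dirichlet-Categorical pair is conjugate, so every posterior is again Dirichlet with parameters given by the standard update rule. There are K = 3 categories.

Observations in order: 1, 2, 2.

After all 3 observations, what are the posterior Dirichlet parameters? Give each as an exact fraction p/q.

obs 1: x=1 → posterior Dirichlet(2, 11/5, 10/3)
obs 2: x=2 → posterior Dirichlet(2, 11/5, 13/3)
obs 3: x=2 → posterior Dirichlet(2, 11/5, 16/3)

alpha_1=2, alpha_2=11/5, alpha_3=16/3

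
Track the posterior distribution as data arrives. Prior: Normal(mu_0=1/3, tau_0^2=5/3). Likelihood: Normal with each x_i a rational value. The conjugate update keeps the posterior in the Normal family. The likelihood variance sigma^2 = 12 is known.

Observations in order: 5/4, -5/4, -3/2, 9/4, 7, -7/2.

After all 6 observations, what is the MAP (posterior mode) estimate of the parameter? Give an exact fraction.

obs 1: x=5/4 → posterior Normal(73/164, 60/41)
obs 2: x=-5/4 → posterior Normal(6/23, 30/23)
obs 3: x=-3/2 → posterior Normal(3/34, 20/17)
obs 4: x=9/4 → posterior Normal(9/32, 15/14)
obs 5: x=7 → posterior Normal(203/244, 60/61)
obs 6: x=-7/2 → posterior Normal(133/264, 10/11)

133/264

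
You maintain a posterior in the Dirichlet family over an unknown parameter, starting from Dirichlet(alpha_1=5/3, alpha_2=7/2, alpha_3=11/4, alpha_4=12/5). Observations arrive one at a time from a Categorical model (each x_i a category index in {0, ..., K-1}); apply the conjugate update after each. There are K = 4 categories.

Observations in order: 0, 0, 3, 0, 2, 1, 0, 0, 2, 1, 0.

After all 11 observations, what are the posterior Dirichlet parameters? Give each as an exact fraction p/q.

alpha_1=23/3, alpha_2=11/2, alpha_3=19/4, alpha_4=17/5

obs 1: x=0 → posterior Dirichlet(8/3, 7/2, 11/4, 12/5)
obs 2: x=0 → posterior Dirichlet(11/3, 7/2, 11/4, 12/5)
obs 3: x=3 → posterior Dirichlet(11/3, 7/2, 11/4, 17/5)
obs 4: x=0 → posterior Dirichlet(14/3, 7/2, 11/4, 17/5)
obs 5: x=2 → posterior Dirichlet(14/3, 7/2, 15/4, 17/5)
obs 6: x=1 → posterior Dirichlet(14/3, 9/2, 15/4, 17/5)
obs 7: x=0 → posterior Dirichlet(17/3, 9/2, 15/4, 17/5)
obs 8: x=0 → posterior Dirichlet(20/3, 9/2, 15/4, 17/5)
obs 9: x=2 → posterior Dirichlet(20/3, 9/2, 19/4, 17/5)
obs 10: x=1 → posterior Dirichlet(20/3, 11/2, 19/4, 17/5)
obs 11: x=0 → posterior Dirichlet(23/3, 11/2, 19/4, 17/5)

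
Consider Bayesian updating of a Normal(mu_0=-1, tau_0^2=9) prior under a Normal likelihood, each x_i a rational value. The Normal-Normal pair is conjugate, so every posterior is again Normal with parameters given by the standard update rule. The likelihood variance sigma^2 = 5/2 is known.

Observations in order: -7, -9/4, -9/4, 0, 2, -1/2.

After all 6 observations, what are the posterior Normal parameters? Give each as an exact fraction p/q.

mu_0=-185/113, tau_0^2=45/113

obs 1: x=-7 → posterior Normal(-131/23, 45/23)
obs 2: x=-9/4 → posterior Normal(-343/82, 45/41)
obs 3: x=-9/4 → posterior Normal(-212/59, 45/59)
obs 4: x=0 → posterior Normal(-212/77, 45/77)
obs 5: x=2 → posterior Normal(-176/95, 9/19)
obs 6: x=-1/2 → posterior Normal(-185/113, 45/113)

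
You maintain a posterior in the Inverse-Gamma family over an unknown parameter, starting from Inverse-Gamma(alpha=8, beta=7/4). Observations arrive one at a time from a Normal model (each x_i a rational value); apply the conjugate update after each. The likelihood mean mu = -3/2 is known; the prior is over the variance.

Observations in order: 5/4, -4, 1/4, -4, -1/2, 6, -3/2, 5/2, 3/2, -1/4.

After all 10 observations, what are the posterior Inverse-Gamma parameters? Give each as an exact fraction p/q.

obs 1: x=5/4 → posterior Inverse-Gamma(17/2, 177/32)
obs 2: x=-4 → posterior Inverse-Gamma(9, 277/32)
obs 3: x=1/4 → posterior Inverse-Gamma(19/2, 163/16)
obs 4: x=-4 → posterior Inverse-Gamma(10, 213/16)
obs 5: x=-1/2 → posterior Inverse-Gamma(21/2, 221/16)
obs 6: x=6 → posterior Inverse-Gamma(11, 671/16)
obs 7: x=-3/2 → posterior Inverse-Gamma(23/2, 671/16)
obs 8: x=5/2 → posterior Inverse-Gamma(12, 799/16)
obs 9: x=3/2 → posterior Inverse-Gamma(25/2, 871/16)
obs 10: x=-1/4 → posterior Inverse-Gamma(13, 1767/32)

alpha=13, beta=1767/32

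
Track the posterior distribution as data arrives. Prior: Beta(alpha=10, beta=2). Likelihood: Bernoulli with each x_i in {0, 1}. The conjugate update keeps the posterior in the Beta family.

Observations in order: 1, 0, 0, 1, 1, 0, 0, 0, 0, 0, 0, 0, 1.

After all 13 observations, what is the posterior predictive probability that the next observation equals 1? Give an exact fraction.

14/25

obs 1: x=1 → posterior Beta(11, 2)
obs 2: x=0 → posterior Beta(11, 3)
obs 3: x=0 → posterior Beta(11, 4)
obs 4: x=1 → posterior Beta(12, 4)
obs 5: x=1 → posterior Beta(13, 4)
obs 6: x=0 → posterior Beta(13, 5)
obs 7: x=0 → posterior Beta(13, 6)
obs 8: x=0 → posterior Beta(13, 7)
obs 9: x=0 → posterior Beta(13, 8)
obs 10: x=0 → posterior Beta(13, 9)
obs 11: x=0 → posterior Beta(13, 10)
obs 12: x=0 → posterior Beta(13, 11)
obs 13: x=1 → posterior Beta(14, 11)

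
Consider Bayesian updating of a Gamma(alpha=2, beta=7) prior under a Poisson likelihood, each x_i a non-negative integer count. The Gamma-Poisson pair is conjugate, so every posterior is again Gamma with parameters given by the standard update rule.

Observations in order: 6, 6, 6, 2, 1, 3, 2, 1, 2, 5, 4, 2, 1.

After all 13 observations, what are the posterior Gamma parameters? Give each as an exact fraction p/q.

obs 1: x=6 → posterior Gamma(8, 8)
obs 2: x=6 → posterior Gamma(14, 9)
obs 3: x=6 → posterior Gamma(20, 10)
obs 4: x=2 → posterior Gamma(22, 11)
obs 5: x=1 → posterior Gamma(23, 12)
obs 6: x=3 → posterior Gamma(26, 13)
obs 7: x=2 → posterior Gamma(28, 14)
obs 8: x=1 → posterior Gamma(29, 15)
obs 9: x=2 → posterior Gamma(31, 16)
obs 10: x=5 → posterior Gamma(36, 17)
obs 11: x=4 → posterior Gamma(40, 18)
obs 12: x=2 → posterior Gamma(42, 19)
obs 13: x=1 → posterior Gamma(43, 20)

alpha=43, beta=20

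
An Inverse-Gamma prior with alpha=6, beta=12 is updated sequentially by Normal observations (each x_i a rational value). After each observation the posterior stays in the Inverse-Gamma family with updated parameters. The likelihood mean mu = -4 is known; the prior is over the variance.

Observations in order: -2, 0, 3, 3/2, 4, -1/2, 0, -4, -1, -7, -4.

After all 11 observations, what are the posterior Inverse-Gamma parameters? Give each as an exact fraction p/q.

obs 1: x=-2 → posterior Inverse-Gamma(13/2, 14)
obs 2: x=0 → posterior Inverse-Gamma(7, 22)
obs 3: x=3 → posterior Inverse-Gamma(15/2, 93/2)
obs 4: x=3/2 → posterior Inverse-Gamma(8, 493/8)
obs 5: x=4 → posterior Inverse-Gamma(17/2, 749/8)
obs 6: x=-1/2 → posterior Inverse-Gamma(9, 399/4)
obs 7: x=0 → posterior Inverse-Gamma(19/2, 431/4)
obs 8: x=-4 → posterior Inverse-Gamma(10, 431/4)
obs 9: x=-1 → posterior Inverse-Gamma(21/2, 449/4)
obs 10: x=-7 → posterior Inverse-Gamma(11, 467/4)
obs 11: x=-4 → posterior Inverse-Gamma(23/2, 467/4)

alpha=23/2, beta=467/4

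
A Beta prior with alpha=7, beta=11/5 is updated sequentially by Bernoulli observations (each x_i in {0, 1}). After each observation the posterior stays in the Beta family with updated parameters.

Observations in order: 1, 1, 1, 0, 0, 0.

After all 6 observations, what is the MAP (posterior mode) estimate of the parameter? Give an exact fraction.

15/22

obs 1: x=1 → posterior Beta(8, 11/5)
obs 2: x=1 → posterior Beta(9, 11/5)
obs 3: x=1 → posterior Beta(10, 11/5)
obs 4: x=0 → posterior Beta(10, 16/5)
obs 5: x=0 → posterior Beta(10, 21/5)
obs 6: x=0 → posterior Beta(10, 26/5)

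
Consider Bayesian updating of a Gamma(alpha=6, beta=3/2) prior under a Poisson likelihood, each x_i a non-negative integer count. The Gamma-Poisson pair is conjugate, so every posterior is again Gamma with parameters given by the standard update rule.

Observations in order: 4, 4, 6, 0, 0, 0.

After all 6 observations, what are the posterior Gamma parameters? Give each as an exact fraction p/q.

obs 1: x=4 → posterior Gamma(10, 5/2)
obs 2: x=4 → posterior Gamma(14, 7/2)
obs 3: x=6 → posterior Gamma(20, 9/2)
obs 4: x=0 → posterior Gamma(20, 11/2)
obs 5: x=0 → posterior Gamma(20, 13/2)
obs 6: x=0 → posterior Gamma(20, 15/2)

alpha=20, beta=15/2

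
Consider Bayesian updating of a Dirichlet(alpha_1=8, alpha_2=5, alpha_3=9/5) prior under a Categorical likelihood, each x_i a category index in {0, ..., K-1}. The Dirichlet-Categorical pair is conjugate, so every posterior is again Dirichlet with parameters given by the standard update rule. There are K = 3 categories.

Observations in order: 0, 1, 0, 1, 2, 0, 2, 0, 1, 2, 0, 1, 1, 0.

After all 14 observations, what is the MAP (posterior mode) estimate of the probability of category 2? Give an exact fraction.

obs 1: x=0 → posterior Dirichlet(9, 5, 9/5)
obs 2: x=1 → posterior Dirichlet(9, 6, 9/5)
obs 3: x=0 → posterior Dirichlet(10, 6, 9/5)
obs 4: x=1 → posterior Dirichlet(10, 7, 9/5)
obs 5: x=2 → posterior Dirichlet(10, 7, 14/5)
obs 6: x=0 → posterior Dirichlet(11, 7, 14/5)
obs 7: x=2 → posterior Dirichlet(11, 7, 19/5)
obs 8: x=0 → posterior Dirichlet(12, 7, 19/5)
obs 9: x=1 → posterior Dirichlet(12, 8, 19/5)
obs 10: x=2 → posterior Dirichlet(12, 8, 24/5)
obs 11: x=0 → posterior Dirichlet(13, 8, 24/5)
obs 12: x=1 → posterior Dirichlet(13, 9, 24/5)
obs 13: x=1 → posterior Dirichlet(13, 10, 24/5)
obs 14: x=0 → posterior Dirichlet(14, 10, 24/5)

19/129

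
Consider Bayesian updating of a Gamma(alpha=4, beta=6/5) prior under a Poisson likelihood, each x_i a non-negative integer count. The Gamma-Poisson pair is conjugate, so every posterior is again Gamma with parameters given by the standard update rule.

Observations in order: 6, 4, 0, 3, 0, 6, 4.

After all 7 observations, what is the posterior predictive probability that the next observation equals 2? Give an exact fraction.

obs 1: x=6 → posterior Gamma(10, 11/5)
obs 2: x=4 → posterior Gamma(14, 16/5)
obs 3: x=0 → posterior Gamma(14, 21/5)
obs 4: x=3 → posterior Gamma(17, 26/5)
obs 5: x=0 → posterior Gamma(17, 31/5)
obs 6: x=6 → posterior Gamma(23, 36/5)
obs 7: x=4 → posterior Gamma(27, 41/5)

165792906151869302421981080637656701031178667725/829749736381554995585806483761398907981139017728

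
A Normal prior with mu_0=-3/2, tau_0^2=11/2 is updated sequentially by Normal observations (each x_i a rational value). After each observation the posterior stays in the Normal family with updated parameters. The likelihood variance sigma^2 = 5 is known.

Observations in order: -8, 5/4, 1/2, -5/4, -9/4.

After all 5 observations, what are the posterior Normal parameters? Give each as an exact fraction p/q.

mu_0=-489/260, tau_0^2=11/13

obs 1: x=-8 → posterior Normal(-103/21, 55/21)
obs 2: x=5/4 → posterior Normal(-357/128, 55/32)
obs 3: x=1/2 → posterior Normal(-335/172, 55/43)
obs 4: x=-5/4 → posterior Normal(-65/36, 55/54)
obs 5: x=-9/4 → posterior Normal(-489/260, 11/13)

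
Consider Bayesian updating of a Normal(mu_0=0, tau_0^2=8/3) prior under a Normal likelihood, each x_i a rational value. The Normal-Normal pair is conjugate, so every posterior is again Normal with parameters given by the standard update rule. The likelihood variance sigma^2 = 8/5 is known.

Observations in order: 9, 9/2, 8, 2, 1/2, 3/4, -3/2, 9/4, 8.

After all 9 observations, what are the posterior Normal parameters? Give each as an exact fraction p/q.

mu_0=335/96, tau_0^2=1/6

obs 1: x=9 → posterior Normal(45/8, 1)
obs 2: x=9/2 → posterior Normal(135/26, 8/13)
obs 3: x=8 → posterior Normal(215/36, 4/9)
obs 4: x=2 → posterior Normal(235/46, 8/23)
obs 5: x=1/2 → posterior Normal(30/7, 2/7)
obs 6: x=3/4 → posterior Normal(15/4, 8/33)
obs 7: x=-3/2 → posterior Normal(465/152, 4/19)
obs 8: x=9/4 → posterior Normal(255/86, 8/43)
obs 9: x=8 → posterior Normal(335/96, 1/6)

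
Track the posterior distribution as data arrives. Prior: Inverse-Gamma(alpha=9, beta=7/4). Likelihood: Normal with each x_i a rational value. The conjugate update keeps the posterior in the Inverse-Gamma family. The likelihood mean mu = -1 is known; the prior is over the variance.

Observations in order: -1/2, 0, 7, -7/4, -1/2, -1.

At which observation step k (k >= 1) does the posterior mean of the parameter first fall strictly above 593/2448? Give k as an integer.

obs 1: x=-1/2 → posterior Inverse-Gamma(19/2, 15/8)
obs 2: x=0 → posterior Inverse-Gamma(10, 19/8)
obs 3: x=7 → posterior Inverse-Gamma(21/2, 275/8)
obs 4: x=-7/4 → posterior Inverse-Gamma(11, 1109/32)
obs 5: x=-1/2 → posterior Inverse-Gamma(23/2, 1113/32)
obs 6: x=-1 → posterior Inverse-Gamma(12, 1113/32)

k = 2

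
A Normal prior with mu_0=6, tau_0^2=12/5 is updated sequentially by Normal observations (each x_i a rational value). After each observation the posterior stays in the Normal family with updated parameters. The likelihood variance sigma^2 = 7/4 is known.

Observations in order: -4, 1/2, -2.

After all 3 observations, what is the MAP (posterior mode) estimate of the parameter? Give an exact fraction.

-54/179

obs 1: x=-4 → posterior Normal(18/83, 84/83)
obs 2: x=1/2 → posterior Normal(42/131, 84/131)
obs 3: x=-2 → posterior Normal(-54/179, 84/179)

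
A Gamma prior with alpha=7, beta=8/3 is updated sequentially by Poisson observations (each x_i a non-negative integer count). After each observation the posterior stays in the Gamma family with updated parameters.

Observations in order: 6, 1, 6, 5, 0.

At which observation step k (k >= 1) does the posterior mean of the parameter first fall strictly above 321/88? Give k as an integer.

k = 4

obs 1: x=6 → posterior Gamma(13, 11/3)
obs 2: x=1 → posterior Gamma(14, 14/3)
obs 3: x=6 → posterior Gamma(20, 17/3)
obs 4: x=5 → posterior Gamma(25, 20/3)
obs 5: x=0 → posterior Gamma(25, 23/3)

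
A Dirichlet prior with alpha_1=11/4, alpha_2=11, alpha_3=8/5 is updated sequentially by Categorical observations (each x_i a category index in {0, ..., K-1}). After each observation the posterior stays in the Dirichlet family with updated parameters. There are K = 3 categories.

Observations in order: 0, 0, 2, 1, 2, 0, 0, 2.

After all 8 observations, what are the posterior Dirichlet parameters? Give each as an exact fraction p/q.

alpha_1=27/4, alpha_2=12, alpha_3=23/5

obs 1: x=0 → posterior Dirichlet(15/4, 11, 8/5)
obs 2: x=0 → posterior Dirichlet(19/4, 11, 8/5)
obs 3: x=2 → posterior Dirichlet(19/4, 11, 13/5)
obs 4: x=1 → posterior Dirichlet(19/4, 12, 13/5)
obs 5: x=2 → posterior Dirichlet(19/4, 12, 18/5)
obs 6: x=0 → posterior Dirichlet(23/4, 12, 18/5)
obs 7: x=0 → posterior Dirichlet(27/4, 12, 18/5)
obs 8: x=2 → posterior Dirichlet(27/4, 12, 23/5)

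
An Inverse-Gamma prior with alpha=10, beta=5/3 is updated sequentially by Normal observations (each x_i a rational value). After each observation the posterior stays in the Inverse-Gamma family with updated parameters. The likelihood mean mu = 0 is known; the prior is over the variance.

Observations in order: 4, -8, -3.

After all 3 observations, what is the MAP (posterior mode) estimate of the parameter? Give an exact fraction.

obs 1: x=4 → posterior Inverse-Gamma(21/2, 29/3)
obs 2: x=-8 → posterior Inverse-Gamma(11, 125/3)
obs 3: x=-3 → posterior Inverse-Gamma(23/2, 277/6)

277/75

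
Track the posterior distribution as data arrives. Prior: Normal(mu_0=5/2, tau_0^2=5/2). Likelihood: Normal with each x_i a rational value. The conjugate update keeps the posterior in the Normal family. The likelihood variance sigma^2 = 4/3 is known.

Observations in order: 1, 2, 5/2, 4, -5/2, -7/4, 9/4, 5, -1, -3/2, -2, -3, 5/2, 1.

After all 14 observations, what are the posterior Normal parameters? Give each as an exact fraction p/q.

mu_0=295/436, tau_0^2=10/109

obs 1: x=1 → posterior Normal(35/23, 20/23)
obs 2: x=2 → posterior Normal(65/38, 10/19)
obs 3: x=5/2 → posterior Normal(205/106, 20/53)
obs 4: x=4 → posterior Normal(325/136, 5/17)
obs 5: x=-5/2 → posterior Normal(125/83, 20/83)
obs 6: x=-7/4 → posterior Normal(395/392, 10/49)
obs 7: x=9/4 → posterior Normal(265/226, 20/113)
obs 8: x=5 → posterior Normal(415/256, 5/32)
obs 9: x=-1 → posterior Normal(35/26, 20/143)
obs 10: x=-3/2 → posterior Normal(85/79, 10/79)
obs 11: x=-2 → posterior Normal(140/173, 20/173)
obs 12: x=-3 → posterior Normal(95/188, 5/47)
obs 13: x=5/2 → posterior Normal(265/406, 20/203)
obs 14: x=1 → posterior Normal(295/436, 10/109)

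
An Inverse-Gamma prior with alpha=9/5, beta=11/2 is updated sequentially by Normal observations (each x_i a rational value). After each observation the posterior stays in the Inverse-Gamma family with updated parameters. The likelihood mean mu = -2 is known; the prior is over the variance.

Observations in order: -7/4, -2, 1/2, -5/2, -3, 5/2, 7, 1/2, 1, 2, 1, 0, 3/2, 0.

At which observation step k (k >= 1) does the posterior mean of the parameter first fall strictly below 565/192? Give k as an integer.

obs 1: x=-7/4 → posterior Inverse-Gamma(23/10, 177/32)
obs 2: x=-2 → posterior Inverse-Gamma(14/5, 177/32)
obs 3: x=1/2 → posterior Inverse-Gamma(33/10, 277/32)
obs 4: x=-5/2 → posterior Inverse-Gamma(19/5, 281/32)
obs 5: x=-3 → posterior Inverse-Gamma(43/10, 297/32)
obs 6: x=5/2 → posterior Inverse-Gamma(24/5, 621/32)
obs 7: x=7 → posterior Inverse-Gamma(53/10, 1917/32)
obs 8: x=1/2 → posterior Inverse-Gamma(29/5, 2017/32)
obs 9: x=1 → posterior Inverse-Gamma(63/10, 2161/32)
obs 10: x=2 → posterior Inverse-Gamma(34/5, 2417/32)
obs 11: x=1 → posterior Inverse-Gamma(73/10, 2561/32)
obs 12: x=0 → posterior Inverse-Gamma(39/5, 2625/32)
obs 13: x=3/2 → posterior Inverse-Gamma(83/10, 2821/32)
obs 14: x=0 → posterior Inverse-Gamma(44/5, 2885/32)

k = 5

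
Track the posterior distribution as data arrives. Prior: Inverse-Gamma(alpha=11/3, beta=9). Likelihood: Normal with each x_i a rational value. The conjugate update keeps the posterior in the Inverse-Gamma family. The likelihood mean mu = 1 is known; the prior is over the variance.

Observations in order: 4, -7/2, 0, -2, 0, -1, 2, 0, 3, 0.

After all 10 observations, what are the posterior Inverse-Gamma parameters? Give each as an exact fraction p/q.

obs 1: x=4 → posterior Inverse-Gamma(25/6, 27/2)
obs 2: x=-7/2 → posterior Inverse-Gamma(14/3, 189/8)
obs 3: x=0 → posterior Inverse-Gamma(31/6, 193/8)
obs 4: x=-2 → posterior Inverse-Gamma(17/3, 229/8)
obs 5: x=0 → posterior Inverse-Gamma(37/6, 233/8)
obs 6: x=-1 → posterior Inverse-Gamma(20/3, 249/8)
obs 7: x=2 → posterior Inverse-Gamma(43/6, 253/8)
obs 8: x=0 → posterior Inverse-Gamma(23/3, 257/8)
obs 9: x=3 → posterior Inverse-Gamma(49/6, 273/8)
obs 10: x=0 → posterior Inverse-Gamma(26/3, 277/8)

alpha=26/3, beta=277/8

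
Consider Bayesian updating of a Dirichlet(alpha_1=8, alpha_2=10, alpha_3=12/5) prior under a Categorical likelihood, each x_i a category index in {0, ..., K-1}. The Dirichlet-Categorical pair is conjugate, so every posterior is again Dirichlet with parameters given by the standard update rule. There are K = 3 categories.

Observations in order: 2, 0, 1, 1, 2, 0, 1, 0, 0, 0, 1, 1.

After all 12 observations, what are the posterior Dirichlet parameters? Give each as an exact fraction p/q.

alpha_1=13, alpha_2=15, alpha_3=22/5

obs 1: x=2 → posterior Dirichlet(8, 10, 17/5)
obs 2: x=0 → posterior Dirichlet(9, 10, 17/5)
obs 3: x=1 → posterior Dirichlet(9, 11, 17/5)
obs 4: x=1 → posterior Dirichlet(9, 12, 17/5)
obs 5: x=2 → posterior Dirichlet(9, 12, 22/5)
obs 6: x=0 → posterior Dirichlet(10, 12, 22/5)
obs 7: x=1 → posterior Dirichlet(10, 13, 22/5)
obs 8: x=0 → posterior Dirichlet(11, 13, 22/5)
obs 9: x=0 → posterior Dirichlet(12, 13, 22/5)
obs 10: x=0 → posterior Dirichlet(13, 13, 22/5)
obs 11: x=1 → posterior Dirichlet(13, 14, 22/5)
obs 12: x=1 → posterior Dirichlet(13, 15, 22/5)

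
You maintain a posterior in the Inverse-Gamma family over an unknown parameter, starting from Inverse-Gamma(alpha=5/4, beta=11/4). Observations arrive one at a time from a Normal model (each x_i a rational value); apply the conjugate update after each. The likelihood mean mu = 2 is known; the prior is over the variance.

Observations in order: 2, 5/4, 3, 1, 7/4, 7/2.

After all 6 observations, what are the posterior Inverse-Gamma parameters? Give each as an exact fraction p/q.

obs 1: x=2 → posterior Inverse-Gamma(7/4, 11/4)
obs 2: x=5/4 → posterior Inverse-Gamma(9/4, 97/32)
obs 3: x=3 → posterior Inverse-Gamma(11/4, 113/32)
obs 4: x=1 → posterior Inverse-Gamma(13/4, 129/32)
obs 5: x=7/4 → posterior Inverse-Gamma(15/4, 65/16)
obs 6: x=7/2 → posterior Inverse-Gamma(17/4, 83/16)

alpha=17/4, beta=83/16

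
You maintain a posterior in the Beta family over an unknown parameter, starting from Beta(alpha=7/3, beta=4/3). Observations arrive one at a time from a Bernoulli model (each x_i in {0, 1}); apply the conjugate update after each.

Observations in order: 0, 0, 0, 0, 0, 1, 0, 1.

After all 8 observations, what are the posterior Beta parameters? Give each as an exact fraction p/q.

alpha=13/3, beta=22/3

obs 1: x=0 → posterior Beta(7/3, 7/3)
obs 2: x=0 → posterior Beta(7/3, 10/3)
obs 3: x=0 → posterior Beta(7/3, 13/3)
obs 4: x=0 → posterior Beta(7/3, 16/3)
obs 5: x=0 → posterior Beta(7/3, 19/3)
obs 6: x=1 → posterior Beta(10/3, 19/3)
obs 7: x=0 → posterior Beta(10/3, 22/3)
obs 8: x=1 → posterior Beta(13/3, 22/3)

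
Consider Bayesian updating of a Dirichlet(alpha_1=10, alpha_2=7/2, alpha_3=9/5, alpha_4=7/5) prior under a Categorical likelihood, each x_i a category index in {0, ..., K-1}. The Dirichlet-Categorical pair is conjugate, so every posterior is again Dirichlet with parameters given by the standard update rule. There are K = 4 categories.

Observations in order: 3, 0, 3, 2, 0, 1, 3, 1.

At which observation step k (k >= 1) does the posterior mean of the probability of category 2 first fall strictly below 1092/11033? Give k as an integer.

obs 1: x=3 → posterior Dirichlet(10, 7/2, 9/5, 12/5)
obs 2: x=0 → posterior Dirichlet(11, 7/2, 9/5, 12/5)
obs 3: x=3 → posterior Dirichlet(11, 7/2, 9/5, 17/5)
obs 4: x=2 → posterior Dirichlet(11, 7/2, 14/5, 17/5)
obs 5: x=0 → posterior Dirichlet(12, 7/2, 14/5, 17/5)
obs 6: x=1 → posterior Dirichlet(12, 9/2, 14/5, 17/5)
obs 7: x=3 → posterior Dirichlet(12, 9/2, 14/5, 22/5)
obs 8: x=1 → posterior Dirichlet(12, 11/2, 14/5, 22/5)

k = 2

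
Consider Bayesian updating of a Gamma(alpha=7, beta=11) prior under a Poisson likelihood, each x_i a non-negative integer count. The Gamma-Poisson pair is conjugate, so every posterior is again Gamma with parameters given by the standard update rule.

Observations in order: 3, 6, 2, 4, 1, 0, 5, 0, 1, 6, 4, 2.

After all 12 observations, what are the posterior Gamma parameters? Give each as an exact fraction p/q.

alpha=41, beta=23

obs 1: x=3 → posterior Gamma(10, 12)
obs 2: x=6 → posterior Gamma(16, 13)
obs 3: x=2 → posterior Gamma(18, 14)
obs 4: x=4 → posterior Gamma(22, 15)
obs 5: x=1 → posterior Gamma(23, 16)
obs 6: x=0 → posterior Gamma(23, 17)
obs 7: x=5 → posterior Gamma(28, 18)
obs 8: x=0 → posterior Gamma(28, 19)
obs 9: x=1 → posterior Gamma(29, 20)
obs 10: x=6 → posterior Gamma(35, 21)
obs 11: x=4 → posterior Gamma(39, 22)
obs 12: x=2 → posterior Gamma(41, 23)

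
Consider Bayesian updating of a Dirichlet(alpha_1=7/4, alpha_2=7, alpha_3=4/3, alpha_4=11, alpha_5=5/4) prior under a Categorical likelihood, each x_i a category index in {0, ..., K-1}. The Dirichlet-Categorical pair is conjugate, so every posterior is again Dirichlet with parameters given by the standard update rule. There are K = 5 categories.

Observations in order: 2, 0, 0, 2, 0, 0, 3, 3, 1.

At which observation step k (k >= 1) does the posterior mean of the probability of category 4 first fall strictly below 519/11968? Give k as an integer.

obs 1: x=2 → posterior Dirichlet(7/4, 7, 7/3, 11, 5/4)
obs 2: x=0 → posterior Dirichlet(11/4, 7, 7/3, 11, 5/4)
obs 3: x=0 → posterior Dirichlet(15/4, 7, 7/3, 11, 5/4)
obs 4: x=2 → posterior Dirichlet(15/4, 7, 10/3, 11, 5/4)
obs 5: x=0 → posterior Dirichlet(19/4, 7, 10/3, 11, 5/4)
obs 6: x=0 → posterior Dirichlet(23/4, 7, 10/3, 11, 5/4)
obs 7: x=3 → posterior Dirichlet(23/4, 7, 10/3, 12, 5/4)
obs 8: x=3 → posterior Dirichlet(23/4, 7, 10/3, 13, 5/4)
obs 9: x=1 → posterior Dirichlet(23/4, 8, 10/3, 13, 5/4)

k = 7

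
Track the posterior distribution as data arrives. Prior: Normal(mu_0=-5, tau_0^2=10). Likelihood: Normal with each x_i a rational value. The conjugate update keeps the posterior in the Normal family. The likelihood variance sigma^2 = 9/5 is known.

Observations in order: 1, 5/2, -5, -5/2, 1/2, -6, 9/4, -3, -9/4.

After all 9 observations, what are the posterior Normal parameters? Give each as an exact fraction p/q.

obs 1: x=1 → posterior Normal(5/59, 90/59)
obs 2: x=5/2 → posterior Normal(130/109, 90/109)
obs 3: x=-5 → posterior Normal(-40/53, 30/53)
obs 4: x=-5/2 → posterior Normal(-245/209, 90/209)
obs 5: x=1/2 → posterior Normal(-220/259, 90/259)
obs 6: x=-6 → posterior Normal(-520/309, 30/103)
obs 7: x=9/4 → posterior Normal(-815/718, 90/359)
obs 8: x=-3 → posterior Normal(-1115/818, 90/409)
obs 9: x=-9/4 → posterior Normal(-670/459, 10/51)

mu_0=-670/459, tau_0^2=10/51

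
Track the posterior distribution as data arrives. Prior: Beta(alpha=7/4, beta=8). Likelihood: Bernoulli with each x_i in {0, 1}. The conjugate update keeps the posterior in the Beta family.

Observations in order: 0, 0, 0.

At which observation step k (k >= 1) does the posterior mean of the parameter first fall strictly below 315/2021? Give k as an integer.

obs 1: x=0 → posterior Beta(7/4, 9)
obs 2: x=0 → posterior Beta(7/4, 10)
obs 3: x=0 → posterior Beta(7/4, 11)

k = 2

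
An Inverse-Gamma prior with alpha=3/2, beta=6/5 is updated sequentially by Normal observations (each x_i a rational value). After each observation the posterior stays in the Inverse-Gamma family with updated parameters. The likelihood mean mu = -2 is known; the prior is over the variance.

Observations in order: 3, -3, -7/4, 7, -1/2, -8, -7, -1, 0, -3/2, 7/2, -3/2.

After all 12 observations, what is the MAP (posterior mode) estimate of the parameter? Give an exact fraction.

981/80

obs 1: x=3 → posterior Inverse-Gamma(2, 137/10)
obs 2: x=-3 → posterior Inverse-Gamma(5/2, 71/5)
obs 3: x=-7/4 → posterior Inverse-Gamma(3, 2277/160)
obs 4: x=7 → posterior Inverse-Gamma(7/2, 8757/160)
obs 5: x=-1/2 → posterior Inverse-Gamma(4, 8937/160)
obs 6: x=-8 → posterior Inverse-Gamma(9/2, 11817/160)
obs 7: x=-7 → posterior Inverse-Gamma(5, 13817/160)
obs 8: x=-1 → posterior Inverse-Gamma(11/2, 13897/160)
obs 9: x=0 → posterior Inverse-Gamma(6, 14217/160)
obs 10: x=-3/2 → posterior Inverse-Gamma(13/2, 14237/160)
obs 11: x=7/2 → posterior Inverse-Gamma(7, 16657/160)
obs 12: x=-3/2 → posterior Inverse-Gamma(15/2, 16677/160)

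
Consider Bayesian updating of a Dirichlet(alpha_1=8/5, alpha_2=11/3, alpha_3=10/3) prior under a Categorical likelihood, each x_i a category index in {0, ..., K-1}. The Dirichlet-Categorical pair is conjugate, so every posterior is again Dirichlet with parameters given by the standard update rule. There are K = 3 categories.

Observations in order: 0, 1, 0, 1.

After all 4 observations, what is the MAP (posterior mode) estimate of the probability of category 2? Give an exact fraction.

obs 1: x=0 → posterior Dirichlet(13/5, 11/3, 10/3)
obs 2: x=1 → posterior Dirichlet(13/5, 14/3, 10/3)
obs 3: x=0 → posterior Dirichlet(18/5, 14/3, 10/3)
obs 4: x=1 → posterior Dirichlet(18/5, 17/3, 10/3)

35/144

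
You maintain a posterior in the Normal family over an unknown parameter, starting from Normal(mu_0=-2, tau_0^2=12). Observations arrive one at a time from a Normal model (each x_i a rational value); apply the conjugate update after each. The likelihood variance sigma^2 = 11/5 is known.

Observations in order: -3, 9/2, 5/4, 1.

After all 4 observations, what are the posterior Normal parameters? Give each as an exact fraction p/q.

mu_0=203/251, tau_0^2=132/251

obs 1: x=-3 → posterior Normal(-202/71, 132/71)
obs 2: x=9/2 → posterior Normal(68/131, 132/131)
obs 3: x=5/4 → posterior Normal(143/191, 132/191)
obs 4: x=1 → posterior Normal(203/251, 132/251)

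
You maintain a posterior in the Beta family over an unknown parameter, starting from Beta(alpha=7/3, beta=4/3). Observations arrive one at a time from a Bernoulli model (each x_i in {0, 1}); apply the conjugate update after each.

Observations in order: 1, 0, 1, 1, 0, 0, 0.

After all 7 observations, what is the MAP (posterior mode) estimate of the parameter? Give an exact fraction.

1/2

obs 1: x=1 → posterior Beta(10/3, 4/3)
obs 2: x=0 → posterior Beta(10/3, 7/3)
obs 3: x=1 → posterior Beta(13/3, 7/3)
obs 4: x=1 → posterior Beta(16/3, 7/3)
obs 5: x=0 → posterior Beta(16/3, 10/3)
obs 6: x=0 → posterior Beta(16/3, 13/3)
obs 7: x=0 → posterior Beta(16/3, 16/3)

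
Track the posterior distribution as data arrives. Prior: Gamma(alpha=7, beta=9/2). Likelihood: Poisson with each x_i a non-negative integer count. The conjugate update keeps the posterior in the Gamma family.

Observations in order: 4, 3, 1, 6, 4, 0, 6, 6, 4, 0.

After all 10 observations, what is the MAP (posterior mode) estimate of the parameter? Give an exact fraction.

obs 1: x=4 → posterior Gamma(11, 11/2)
obs 2: x=3 → posterior Gamma(14, 13/2)
obs 3: x=1 → posterior Gamma(15, 15/2)
obs 4: x=6 → posterior Gamma(21, 17/2)
obs 5: x=4 → posterior Gamma(25, 19/2)
obs 6: x=0 → posterior Gamma(25, 21/2)
obs 7: x=6 → posterior Gamma(31, 23/2)
obs 8: x=6 → posterior Gamma(37, 25/2)
obs 9: x=4 → posterior Gamma(41, 27/2)
obs 10: x=0 → posterior Gamma(41, 29/2)

80/29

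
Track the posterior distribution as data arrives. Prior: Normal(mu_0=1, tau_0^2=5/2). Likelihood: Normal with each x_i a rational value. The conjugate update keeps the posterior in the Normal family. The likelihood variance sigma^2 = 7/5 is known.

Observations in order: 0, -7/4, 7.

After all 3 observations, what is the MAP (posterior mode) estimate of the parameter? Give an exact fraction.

obs 1: x=0 → posterior Normal(14/39, 35/39)
obs 2: x=-7/4 → posterior Normal(-119/256, 35/64)
obs 3: x=7 → posterior Normal(581/356, 35/89)

581/356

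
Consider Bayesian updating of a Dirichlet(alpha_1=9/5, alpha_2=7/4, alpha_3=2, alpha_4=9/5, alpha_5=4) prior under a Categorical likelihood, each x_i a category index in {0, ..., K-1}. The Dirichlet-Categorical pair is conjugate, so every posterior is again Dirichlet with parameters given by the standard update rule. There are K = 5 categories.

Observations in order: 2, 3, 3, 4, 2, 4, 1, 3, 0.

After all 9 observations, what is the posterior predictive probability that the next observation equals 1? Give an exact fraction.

obs 1: x=2 → posterior Dirichlet(9/5, 7/4, 3, 9/5, 4)
obs 2: x=3 → posterior Dirichlet(9/5, 7/4, 3, 14/5, 4)
obs 3: x=3 → posterior Dirichlet(9/5, 7/4, 3, 19/5, 4)
obs 4: x=4 → posterior Dirichlet(9/5, 7/4, 3, 19/5, 5)
obs 5: x=2 → posterior Dirichlet(9/5, 7/4, 4, 19/5, 5)
obs 6: x=4 → posterior Dirichlet(9/5, 7/4, 4, 19/5, 6)
obs 7: x=1 → posterior Dirichlet(9/5, 11/4, 4, 19/5, 6)
obs 8: x=3 → posterior Dirichlet(9/5, 11/4, 4, 24/5, 6)
obs 9: x=0 → posterior Dirichlet(14/5, 11/4, 4, 24/5, 6)

5/37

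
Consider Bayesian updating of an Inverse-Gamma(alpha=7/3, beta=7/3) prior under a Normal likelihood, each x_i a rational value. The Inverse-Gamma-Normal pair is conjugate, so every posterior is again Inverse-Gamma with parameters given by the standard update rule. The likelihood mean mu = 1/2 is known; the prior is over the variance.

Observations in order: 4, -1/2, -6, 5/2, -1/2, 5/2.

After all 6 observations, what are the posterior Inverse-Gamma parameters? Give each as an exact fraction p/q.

obs 1: x=4 → posterior Inverse-Gamma(17/6, 203/24)
obs 2: x=-1/2 → posterior Inverse-Gamma(10/3, 215/24)
obs 3: x=-6 → posterior Inverse-Gamma(23/6, 361/12)
obs 4: x=5/2 → posterior Inverse-Gamma(13/3, 385/12)
obs 5: x=-1/2 → posterior Inverse-Gamma(29/6, 391/12)
obs 6: x=5/2 → posterior Inverse-Gamma(16/3, 415/12)

alpha=16/3, beta=415/12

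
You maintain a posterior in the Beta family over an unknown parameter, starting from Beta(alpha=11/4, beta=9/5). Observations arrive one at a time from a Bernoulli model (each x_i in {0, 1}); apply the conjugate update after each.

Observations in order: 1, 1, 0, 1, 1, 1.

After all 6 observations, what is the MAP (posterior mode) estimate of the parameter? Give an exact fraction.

15/19

obs 1: x=1 → posterior Beta(15/4, 9/5)
obs 2: x=1 → posterior Beta(19/4, 9/5)
obs 3: x=0 → posterior Beta(19/4, 14/5)
obs 4: x=1 → posterior Beta(23/4, 14/5)
obs 5: x=1 → posterior Beta(27/4, 14/5)
obs 6: x=1 → posterior Beta(31/4, 14/5)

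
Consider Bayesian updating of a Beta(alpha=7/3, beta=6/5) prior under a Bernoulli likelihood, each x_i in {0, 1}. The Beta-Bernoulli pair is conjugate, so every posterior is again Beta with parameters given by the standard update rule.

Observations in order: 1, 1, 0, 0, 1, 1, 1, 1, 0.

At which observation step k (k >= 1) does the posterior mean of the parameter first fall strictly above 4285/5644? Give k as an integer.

k = 2

obs 1: x=1 → posterior Beta(10/3, 6/5)
obs 2: x=1 → posterior Beta(13/3, 6/5)
obs 3: x=0 → posterior Beta(13/3, 11/5)
obs 4: x=0 → posterior Beta(13/3, 16/5)
obs 5: x=1 → posterior Beta(16/3, 16/5)
obs 6: x=1 → posterior Beta(19/3, 16/5)
obs 7: x=1 → posterior Beta(22/3, 16/5)
obs 8: x=1 → posterior Beta(25/3, 16/5)
obs 9: x=0 → posterior Beta(25/3, 21/5)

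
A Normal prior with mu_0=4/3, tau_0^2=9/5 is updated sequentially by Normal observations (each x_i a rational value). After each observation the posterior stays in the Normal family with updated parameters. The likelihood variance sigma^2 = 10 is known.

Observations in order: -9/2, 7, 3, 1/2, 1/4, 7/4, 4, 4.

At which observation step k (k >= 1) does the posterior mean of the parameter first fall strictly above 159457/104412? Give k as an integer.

obs 1: x=-9/2 → posterior Normal(157/354, 90/59)
obs 2: x=7 → posterior Normal(535/408, 45/34)
obs 3: x=3 → posterior Normal(697/462, 90/77)
obs 4: x=1/2 → posterior Normal(181/129, 45/43)
obs 5: x=1/4 → posterior Normal(295/228, 18/19)
obs 6: x=7/4 → posterior Normal(4/3, 45/52)
obs 7: x=4 → posterior Normal(524/339, 90/113)
obs 8: x=4 → posterior Normal(316/183, 45/61)

k = 7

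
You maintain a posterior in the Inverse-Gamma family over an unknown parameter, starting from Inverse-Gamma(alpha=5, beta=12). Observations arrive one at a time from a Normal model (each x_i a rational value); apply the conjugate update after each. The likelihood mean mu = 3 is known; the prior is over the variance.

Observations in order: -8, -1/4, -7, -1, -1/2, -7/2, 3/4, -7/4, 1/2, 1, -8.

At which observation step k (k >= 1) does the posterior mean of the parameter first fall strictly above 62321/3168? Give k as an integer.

k = 3

obs 1: x=-8 → posterior Inverse-Gamma(11/2, 145/2)
obs 2: x=-1/4 → posterior Inverse-Gamma(6, 2489/32)
obs 3: x=-7 → posterior Inverse-Gamma(13/2, 4089/32)
obs 4: x=-1 → posterior Inverse-Gamma(7, 4345/32)
obs 5: x=-1/2 → posterior Inverse-Gamma(15/2, 4541/32)
obs 6: x=-7/2 → posterior Inverse-Gamma(8, 5217/32)
obs 7: x=3/4 → posterior Inverse-Gamma(17/2, 2649/16)
obs 8: x=-7/4 → posterior Inverse-Gamma(9, 5659/32)
obs 9: x=1/2 → posterior Inverse-Gamma(19/2, 5759/32)
obs 10: x=1 → posterior Inverse-Gamma(10, 5823/32)
obs 11: x=-8 → posterior Inverse-Gamma(21/2, 7759/32)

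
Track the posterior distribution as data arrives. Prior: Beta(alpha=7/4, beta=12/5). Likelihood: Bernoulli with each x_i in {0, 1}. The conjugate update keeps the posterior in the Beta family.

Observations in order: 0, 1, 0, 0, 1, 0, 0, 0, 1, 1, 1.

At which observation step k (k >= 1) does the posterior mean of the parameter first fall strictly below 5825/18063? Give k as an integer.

obs 1: x=0 → posterior Beta(7/4, 17/5)
obs 2: x=1 → posterior Beta(11/4, 17/5)
obs 3: x=0 → posterior Beta(11/4, 22/5)
obs 4: x=0 → posterior Beta(11/4, 27/5)
obs 5: x=1 → posterior Beta(15/4, 27/5)
obs 6: x=0 → posterior Beta(15/4, 32/5)
obs 7: x=0 → posterior Beta(15/4, 37/5)
obs 8: x=0 → posterior Beta(15/4, 42/5)
obs 9: x=1 → posterior Beta(19/4, 42/5)
obs 10: x=1 → posterior Beta(23/4, 42/5)
obs 11: x=1 → posterior Beta(27/4, 42/5)

k = 8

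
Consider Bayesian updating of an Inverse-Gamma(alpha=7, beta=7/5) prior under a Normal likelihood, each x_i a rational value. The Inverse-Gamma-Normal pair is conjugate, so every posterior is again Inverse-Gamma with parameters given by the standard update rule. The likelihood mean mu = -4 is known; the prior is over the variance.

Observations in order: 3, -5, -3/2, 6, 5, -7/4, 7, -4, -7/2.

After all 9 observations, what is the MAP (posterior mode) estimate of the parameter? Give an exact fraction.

29309/2000

obs 1: x=3 → posterior Inverse-Gamma(15/2, 259/10)
obs 2: x=-5 → posterior Inverse-Gamma(8, 132/5)
obs 3: x=-3/2 → posterior Inverse-Gamma(17/2, 1181/40)
obs 4: x=6 → posterior Inverse-Gamma(9, 3181/40)
obs 5: x=5 → posterior Inverse-Gamma(19/2, 4801/40)
obs 6: x=-7/4 → posterior Inverse-Gamma(10, 19609/160)
obs 7: x=7 → posterior Inverse-Gamma(21/2, 29289/160)
obs 8: x=-4 → posterior Inverse-Gamma(11, 29289/160)
obs 9: x=-7/2 → posterior Inverse-Gamma(23/2, 29309/160)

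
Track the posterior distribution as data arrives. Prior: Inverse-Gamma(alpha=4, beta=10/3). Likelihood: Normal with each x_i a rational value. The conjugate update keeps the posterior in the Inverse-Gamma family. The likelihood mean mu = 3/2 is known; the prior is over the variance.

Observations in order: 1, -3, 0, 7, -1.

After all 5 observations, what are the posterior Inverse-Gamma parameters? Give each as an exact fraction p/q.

obs 1: x=1 → posterior Inverse-Gamma(9/2, 83/24)
obs 2: x=-3 → posterior Inverse-Gamma(5, 163/12)
obs 3: x=0 → posterior Inverse-Gamma(11/2, 353/24)
obs 4: x=7 → posterior Inverse-Gamma(6, 179/6)
obs 5: x=-1 → posterior Inverse-Gamma(13/2, 791/24)

alpha=13/2, beta=791/24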